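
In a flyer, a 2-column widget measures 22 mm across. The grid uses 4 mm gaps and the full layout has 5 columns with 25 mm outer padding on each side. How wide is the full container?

111 mm

Subtracting 1 gap of 4 leaves 18 for 2 columns, so c = 9 mm.
Adding margins, columns and gutters: 50 + 45 + 16 = 111 mm.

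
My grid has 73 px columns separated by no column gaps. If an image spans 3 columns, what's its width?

With no column gaps, 3 columns span 3·73 = 219 px.

219 px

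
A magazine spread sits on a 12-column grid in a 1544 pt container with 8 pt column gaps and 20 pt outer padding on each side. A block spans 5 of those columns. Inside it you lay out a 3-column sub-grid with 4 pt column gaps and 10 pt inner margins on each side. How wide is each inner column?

Outer content = 1544 − 2·20 = 1504 pt.
1504 − 11·8 = 1416; ÷12 gives c = 118 pt.
5-column span = 5·118 + 4·8 = 622 pt.
Inner content = 622 − 2·10 = 602 pt.
3d + 2·4 = 602 → 3d = 594 → d = 198 pt.

198 pt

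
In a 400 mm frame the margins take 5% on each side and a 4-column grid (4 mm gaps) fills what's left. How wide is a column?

87 mm

400 × (1 − 2·5%) = 400 × 90% = 360 mm for the columns.
360 − 3·4 = 348; ÷4 gives c = 87 mm.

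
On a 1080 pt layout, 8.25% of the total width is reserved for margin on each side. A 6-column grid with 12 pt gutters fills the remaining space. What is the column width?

Margins: 8.25% × 1080 = 89.1 pt each, so content = 1080 − 178.2 = 901.8 pt.
901.8 − 5·12 = 841.8; ÷6 gives c = 140.3 pt.

140.3 pt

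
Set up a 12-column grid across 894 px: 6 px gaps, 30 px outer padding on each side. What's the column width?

64 px

Subtract both margins: 894 − 2·30 = 834 px.
12 columns + 11 gaps: 12c + 11·6 = 834.
12c = 834 − 66 = 768, so c = 64 px.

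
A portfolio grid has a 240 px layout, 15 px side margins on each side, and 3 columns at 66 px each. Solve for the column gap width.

Take off 30 px of margins, leaving 210 px.
Columns use 198 px, leaving 12 px across 2 column gaps = 6 px each.

6 px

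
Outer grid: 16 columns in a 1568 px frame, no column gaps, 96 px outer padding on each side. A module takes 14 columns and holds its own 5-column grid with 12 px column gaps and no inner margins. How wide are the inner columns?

Inside the margins: 1568 − 192 = 1376 px.
With no column gaps, each column is 1376/16 = 86 px.
With no column gaps, 14 columns span 14·86 = 1204 px.
Subtracting 4 column gaps of 12 leaves 1156 for 5 columns, so d = 231.2 px.

231.2 px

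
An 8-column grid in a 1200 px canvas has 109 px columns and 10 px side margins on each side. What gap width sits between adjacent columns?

Take off 20 px of margins, leaving 1180 px.
8 columns take 8·109 = 872 px; remaining 308 splits into 7 gaps.
g = 308 / 7 = 44 px.

44 px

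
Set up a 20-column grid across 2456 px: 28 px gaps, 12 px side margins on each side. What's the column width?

95 px

Subtract both margins: 2456 − 2·12 = 2432 px.
20c + 19·28 = 2432 → 20c = 1900 → c = 95 px.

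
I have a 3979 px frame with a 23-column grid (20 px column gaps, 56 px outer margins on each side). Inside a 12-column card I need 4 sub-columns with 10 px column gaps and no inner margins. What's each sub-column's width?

Take off 112 px of margins, leaving 3867 px.
23 columns + 22 column gaps: 23c + 22·20 = 3867.
23c = 3867 − 440 = 3427, so c = 149 px.
Span of 12: 12·149 + 11·20 = 1788 + 220 = 2008 px.
4d + 3·10 = 2008 → 4d = 1978 → d = 494.5 px.

494.5 px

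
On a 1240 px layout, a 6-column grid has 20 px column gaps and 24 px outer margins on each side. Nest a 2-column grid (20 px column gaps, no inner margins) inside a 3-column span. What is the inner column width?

283 px

Outer content = 1240 − 2·24 = 1192 px.
1192 − 5·20 = 1092; ÷6 gives c = 182 px.
3 columns plus 2 column gaps: 546 + 40 = 586 px.
Subtracting 1 column gap of 20 leaves 566 for 2 columns, so d = 283 px.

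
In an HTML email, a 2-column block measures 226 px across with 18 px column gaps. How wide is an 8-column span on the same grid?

958 px

2c + 1·18 = 226 → 2c = 208 → c = 104 px.
8 columns plus 7 column gaps: 832 + 126 = 958 px.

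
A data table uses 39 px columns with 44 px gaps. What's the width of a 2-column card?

122 px

Span of 2: 2·39 + 1·44 = 78 + 44 = 122 px.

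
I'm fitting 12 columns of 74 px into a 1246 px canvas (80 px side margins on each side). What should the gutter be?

Content width = 1246 − 2·80 = 1086 px.
12·74 + 11g = 1086 → 11g = 198 → g = 18 px.

18 px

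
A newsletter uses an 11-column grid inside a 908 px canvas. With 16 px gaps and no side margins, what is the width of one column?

908 − 10·16 = 748; ÷11 gives c = 68 px.

68 px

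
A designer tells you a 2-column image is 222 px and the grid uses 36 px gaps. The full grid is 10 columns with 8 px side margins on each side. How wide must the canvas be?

1270 px

Subtracting 1 gap of 36 leaves 186 for 2 columns, so c = 93 px.
Adding margins, columns and gutters: 16 + 930 + 324 = 1270 px.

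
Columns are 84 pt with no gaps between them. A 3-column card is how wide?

252 pt

3-column span = 3·84 = 252 pt.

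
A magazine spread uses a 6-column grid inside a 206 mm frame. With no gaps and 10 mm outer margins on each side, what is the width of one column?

Subtract both margins: 206 − 2·10 = 186 mm.
186 / 6 = 31 mm per column.

31 mm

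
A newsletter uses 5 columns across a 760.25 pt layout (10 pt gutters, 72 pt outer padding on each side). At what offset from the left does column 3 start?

322.5 pt

Content = 760.25 − 2·72 = 616.25 pt.
5c + 4·10 = 616.25 → 5c = 576.25 → c = 115.25 pt.
Each column+gutter stride is 125.25 pt; 2 of them past the 72 pt margin is 72 + 250.5 = 322.5 pt.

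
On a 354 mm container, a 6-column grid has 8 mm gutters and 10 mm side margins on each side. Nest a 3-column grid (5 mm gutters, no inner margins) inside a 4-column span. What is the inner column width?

70 mm

Subtract both margins: 354 − 2·10 = 334 mm.
Subtracting 5 gutters of 8 leaves 294 for 6 columns, so c = 49 mm.
4-column span = 4·49 + 3·8 = 220 mm.
3d + 2·5 = 220 → 3d = 210 → d = 70 mm.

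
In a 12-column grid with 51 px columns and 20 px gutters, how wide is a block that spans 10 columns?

10 columns plus 9 gutters: 510 + 180 = 690 px.

690 px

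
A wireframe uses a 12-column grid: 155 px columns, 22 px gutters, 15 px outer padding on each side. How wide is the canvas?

2132 px

Adding margins, columns and gutters: 30 + 1860 + 242 = 2132 px.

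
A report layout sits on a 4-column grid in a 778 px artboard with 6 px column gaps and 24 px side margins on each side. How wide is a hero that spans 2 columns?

362 px

Take off 48 px of margins, leaving 730 px.
730 − 3·6 = 712; ÷4 gives c = 178 px.
2 columns plus 1 column gap: 356 + 6 = 362 px.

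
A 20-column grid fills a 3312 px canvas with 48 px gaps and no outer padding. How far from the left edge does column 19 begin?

3024 px

20 columns + 19 gaps: 20c + 19·48 = 3312.
20c = 3312 − 912 = 2400, so c = 120 px.
Each column+gutter stride is 168 px; with no margin, 18 of them is 3024 px.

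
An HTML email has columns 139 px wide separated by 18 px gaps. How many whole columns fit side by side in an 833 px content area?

k columns need k·139 + (k−1)·18 = k·157 − 18.
k·157 − 18 ≤ 833 → k ≤ 851 / 157 ≈ 5.42, so k = 5.

5 columns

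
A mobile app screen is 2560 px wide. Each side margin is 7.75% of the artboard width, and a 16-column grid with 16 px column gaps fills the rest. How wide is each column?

2560 × (1 − 2·7.75%) = 2560 × 84.5% = 2163.2 px for the columns.
16 columns + 15 column gaps: 16c + 15·16 = 2163.2.
16c = 2163.2 − 240 = 1923.2, so c = 120.2 px.

120.2 px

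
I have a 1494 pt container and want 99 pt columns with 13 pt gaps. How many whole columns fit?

13 columns

k columns need k·99 + (k−1)·13 = k·112 − 13.
k·112 − 13 ≤ 1494 → k ≤ 1507 / 112 ≈ 13.46, so k = 13.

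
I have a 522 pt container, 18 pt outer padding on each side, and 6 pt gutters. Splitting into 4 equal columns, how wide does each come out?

117 pt

Inside the margins: 522 − 36 = 486 pt.
4 columns + 3 gutters: 4c + 3·6 = 486.
4c = 486 − 18 = 468, so c = 117 pt.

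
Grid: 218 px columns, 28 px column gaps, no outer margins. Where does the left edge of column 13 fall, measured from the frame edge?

2952 px

No margin, so column 13 starts at 12·(column + gutter) = 12·246 = 2952 px.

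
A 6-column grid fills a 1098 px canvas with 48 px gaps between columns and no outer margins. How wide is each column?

143 px

Subtracting 5 gaps of 48 leaves 858 for 6 columns, so c = 143 px.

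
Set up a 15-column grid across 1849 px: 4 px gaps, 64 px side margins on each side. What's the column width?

111 px

Take off 128 px of margins, leaving 1721 px.
1721 − 14·4 = 1665; ÷15 gives c = 111 px.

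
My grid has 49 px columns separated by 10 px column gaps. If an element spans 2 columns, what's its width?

Span of 2: 2·49 + 1·10 = 98 + 10 = 108 px.

108 px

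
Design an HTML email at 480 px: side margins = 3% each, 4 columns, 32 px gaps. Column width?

88.8 px

Margins: 3% × 480 = 14.4 px each, so content = 480 − 28.8 = 451.2 px.
4c + 3·32 = 451.2 → 4c = 355.2 → c = 88.8 px.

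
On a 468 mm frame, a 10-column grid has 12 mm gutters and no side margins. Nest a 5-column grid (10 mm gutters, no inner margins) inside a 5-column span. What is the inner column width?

37.6 mm

468 − 9·12 = 360; ÷10 gives c = 36 mm.
Span of 5: 5·36 + 4·12 = 180 + 48 = 228 mm.
5d + 4·10 = 228 → 5d = 188 → d = 37.6 mm.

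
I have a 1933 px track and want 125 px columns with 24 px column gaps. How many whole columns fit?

Each extra column adds 125 + 24 = 149 px.
(1933 + 24) / 149 = 13.13, so 13 columns fit.

13 columns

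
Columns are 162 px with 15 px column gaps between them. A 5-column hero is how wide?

Span of 5: 5·162 + 4·15 = 810 + 60 = 870 px.

870 px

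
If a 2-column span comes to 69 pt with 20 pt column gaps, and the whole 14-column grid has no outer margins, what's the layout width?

2 columns + 1 column gap: 2c + 1·20 = 69.
2c = 69 − 20 = 49, so c = 24.5 pt.
Layout = 14·24.5 + 13·20 = 343 + 260 = 603 pt.

603 pt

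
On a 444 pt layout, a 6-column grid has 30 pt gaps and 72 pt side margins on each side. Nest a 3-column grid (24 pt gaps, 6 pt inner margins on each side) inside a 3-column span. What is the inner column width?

Subtract both margins: 444 − 2·72 = 300 pt.
Subtracting 5 gaps of 30 leaves 150 for 6 columns, so c = 25 pt.
Span of 3: 3·25 + 2·30 = 75 + 60 = 135 pt.
Inner content = 135 − 2·6 = 123 pt.
Subtracting 2 gaps of 24 leaves 75 for 3 columns, so d = 25 pt.

25 pt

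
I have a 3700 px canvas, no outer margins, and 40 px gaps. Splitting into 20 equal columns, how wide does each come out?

147 px

20c + 19·40 = 3700 → 20c = 2940 → c = 147 px.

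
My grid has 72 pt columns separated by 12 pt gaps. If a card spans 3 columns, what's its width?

Span of 3: 3·72 + 2·12 = 216 + 24 = 240 pt.

240 pt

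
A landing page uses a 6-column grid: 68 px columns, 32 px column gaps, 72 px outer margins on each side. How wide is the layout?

Total width: 2·72 + 6·68 + 5·32 = 712 px.

712 px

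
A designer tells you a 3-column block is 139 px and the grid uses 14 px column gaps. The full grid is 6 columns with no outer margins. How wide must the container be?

Subtracting 2 column gaps of 14 leaves 111 for 3 columns, so c = 37 px.
Total width: 6·37 + 5·14 = 292 px.

292 px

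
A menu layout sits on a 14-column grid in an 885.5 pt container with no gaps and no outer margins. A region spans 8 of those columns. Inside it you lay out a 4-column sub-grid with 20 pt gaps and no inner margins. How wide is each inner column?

885.5 / 14 = 63.25 pt per column.
8-column span = 8·63.25 = 506 pt.
Subtracting 3 gaps of 20 leaves 446 for 4 columns, so d = 111.5 pt.

111.5 pt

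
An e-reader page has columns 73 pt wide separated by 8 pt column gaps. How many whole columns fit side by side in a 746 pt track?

k columns need k·73 + (k−1)·8 = k·81 − 8.
k·81 − 8 ≤ 746 → k ≤ 754 / 81 ≈ 9.31, so k = 9.

9 columns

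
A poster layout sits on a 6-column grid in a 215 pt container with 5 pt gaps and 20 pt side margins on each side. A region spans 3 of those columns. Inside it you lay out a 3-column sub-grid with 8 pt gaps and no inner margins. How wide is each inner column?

Outer content = 215 − 2·20 = 175 pt.
175 − 5·5 = 150; ÷6 gives c = 25 pt.
Span of 3: 3·25 + 2·5 = 75 + 10 = 85 pt.
3d + 2·8 = 85 → 3d = 69 → d = 23 pt.

23 pt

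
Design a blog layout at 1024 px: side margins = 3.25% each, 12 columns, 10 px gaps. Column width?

Each margin = 3.25% of 1024 = 33.28 px; content = 1024 − 2·33.28 = 957.44 px.
12 columns + 11 gaps: 12c + 11·10 = 957.44.
12c = 957.44 − 110 = 847.44, so c = 70.62 px.

70.62 px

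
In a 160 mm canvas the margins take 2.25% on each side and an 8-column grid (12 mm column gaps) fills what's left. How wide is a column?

8.6 mm

Margins: 2.25% × 160 = 3.6 mm each, so content = 160 − 7.2 = 152.8 mm.
8 columns + 7 column gaps: 8c + 7·12 = 152.8.
8c = 152.8 − 84 = 68.8, so c = 8.6 mm.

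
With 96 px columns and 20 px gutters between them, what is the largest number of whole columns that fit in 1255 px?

10 columns

10 columns: 10·96 + 9·20 = 1140 px ≤ 1255.
11 columns: 1256 px > 1255. So 10.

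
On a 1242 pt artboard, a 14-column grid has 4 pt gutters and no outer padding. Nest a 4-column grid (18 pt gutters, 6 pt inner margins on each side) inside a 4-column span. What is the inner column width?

71.5 pt

Subtracting 13 gutters of 4 leaves 1190 for 14 columns, so c = 85 pt.
4 columns plus 3 gutters: 340 + 12 = 352 pt.
Inner content = 352 − 2·6 = 340 pt.
Subtracting 3 gutters of 18 leaves 286 for 4 columns, so d = 71.5 pt.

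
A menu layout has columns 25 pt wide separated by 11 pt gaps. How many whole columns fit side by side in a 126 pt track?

3 columns

k columns need k·25 + (k−1)·11 = k·36 − 11.
k·36 − 11 ≤ 126 → k ≤ 137 / 36 ≈ 3.81, so k = 3.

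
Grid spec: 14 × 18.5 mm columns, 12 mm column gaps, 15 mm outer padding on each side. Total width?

Adding margins, columns and gutters: 30 + 259 + 156 = 445 mm.

445 mm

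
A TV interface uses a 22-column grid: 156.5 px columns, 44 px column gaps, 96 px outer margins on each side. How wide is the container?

Total width: 2·96 + 22·156.5 + 21·44 = 4559 px.

4559 px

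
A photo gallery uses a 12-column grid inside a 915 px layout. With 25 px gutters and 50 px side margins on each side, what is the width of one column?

Take off 100 px of margins, leaving 815 px.
815 − 11·25 = 540; ÷12 gives c = 45 px.

45 px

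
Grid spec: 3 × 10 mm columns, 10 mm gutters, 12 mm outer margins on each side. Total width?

Total width: 2·12 + 3·10 + 2·10 = 74 mm.

74 mm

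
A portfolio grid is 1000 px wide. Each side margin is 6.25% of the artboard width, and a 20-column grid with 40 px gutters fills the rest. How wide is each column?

5.75 px

Margins: 6.25% × 1000 = 62.5 px each, so content = 1000 − 125 = 875 px.
20 columns + 19 gutters: 20c + 19·40 = 875.
20c = 875 − 760 = 115, so c = 5.75 px.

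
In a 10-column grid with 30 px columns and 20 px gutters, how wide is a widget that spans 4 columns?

180 px

Span of 4: 4·30 + 3·20 = 120 + 60 = 180 px.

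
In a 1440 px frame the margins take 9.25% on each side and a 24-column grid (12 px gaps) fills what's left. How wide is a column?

Each margin = 9.25% of 1440 = 133.2 px; content = 1440 − 2·133.2 = 1173.6 px.
Subtracting 23 gaps of 12 leaves 897.6 for 24 columns, so c = 37.4 px.

37.4 px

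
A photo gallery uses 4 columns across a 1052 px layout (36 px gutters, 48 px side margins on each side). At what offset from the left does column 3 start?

544 px

Subtract both margins: 1052 − 2·48 = 956 px.
4c + 3·36 = 956 → 4c = 848 → c = 212 px.
Each column+gutter stride is 248 px; 2 of them past the 48 px margin is 48 + 496 = 544 px.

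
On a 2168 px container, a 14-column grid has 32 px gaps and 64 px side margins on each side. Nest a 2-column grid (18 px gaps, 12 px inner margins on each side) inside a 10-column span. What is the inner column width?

Take off 128 px of margins, leaving 2040 px.
2040 − 13·32 = 1624; ÷14 gives c = 116 px.
Span of 10: 10·116 + 9·32 = 1160 + 288 = 1448 px.
Inner content = 1448 − 2·12 = 1424 px.
Subtracting 1 gap of 18 leaves 1406 for 2 columns, so d = 703 px.

703 px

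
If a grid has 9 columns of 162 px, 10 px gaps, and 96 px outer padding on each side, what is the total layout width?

Adding margins, columns and gutters: 192 + 1458 + 80 = 1730 px.

1730 px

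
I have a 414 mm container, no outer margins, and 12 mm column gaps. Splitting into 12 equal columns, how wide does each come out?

23.5 mm

Subtracting 11 column gaps of 12 leaves 282 for 12 columns, so c = 23.5 mm.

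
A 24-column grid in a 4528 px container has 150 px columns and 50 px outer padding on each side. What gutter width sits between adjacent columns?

36 px

Inside the margins: 4528 − 100 = 4428 px.
24 columns take 24·150 = 3600 px; remaining 828 splits into 23 gutters.
g = 828 / 23 = 36 px.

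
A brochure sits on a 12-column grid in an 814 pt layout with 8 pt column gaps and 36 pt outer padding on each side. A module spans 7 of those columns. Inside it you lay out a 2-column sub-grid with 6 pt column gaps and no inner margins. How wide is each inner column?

211.75 pt

Subtract both margins: 814 − 2·36 = 742 pt.
742 − 11·8 = 654; ÷12 gives c = 54.5 pt.
7-column span = 7·54.5 + 6·8 = 429.5 pt.
2 columns + 1 column gap: 2d + 1·6 = 429.5.
2d = 429.5 − 6 = 423.5, so d = 211.75 pt.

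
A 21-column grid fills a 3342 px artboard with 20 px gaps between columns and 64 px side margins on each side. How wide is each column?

134 px

Inside the margins: 3342 − 128 = 3214 px.
3214 − 20·20 = 2814; ÷21 gives c = 134 px.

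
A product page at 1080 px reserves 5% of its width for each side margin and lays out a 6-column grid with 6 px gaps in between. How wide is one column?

Margins: 5% × 1080 = 54 px each, so content = 1080 − 108 = 972 px.
6c + 5·6 = 972 → 6c = 942 → c = 157 px.

157 px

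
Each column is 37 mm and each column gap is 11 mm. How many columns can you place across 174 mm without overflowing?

3 columns

k columns need k·37 + (k−1)·11 = k·48 − 11.
k·48 − 11 ≤ 174 → k ≤ 185 / 48 ≈ 3.85, so k = 3.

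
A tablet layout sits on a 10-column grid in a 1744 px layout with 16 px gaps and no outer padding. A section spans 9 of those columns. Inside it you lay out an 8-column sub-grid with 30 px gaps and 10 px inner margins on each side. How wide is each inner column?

10c + 9·16 = 1744 → 10c = 1600 → c = 160 px.
9 columns plus 8 gaps: 1440 + 128 = 1568 px.
Inner content = 1568 − 2·10 = 1548 px.
8 columns + 7 gaps: 8d + 7·30 = 1548.
8d = 1548 − 210 = 1338, so d = 167.25 px.

167.25 px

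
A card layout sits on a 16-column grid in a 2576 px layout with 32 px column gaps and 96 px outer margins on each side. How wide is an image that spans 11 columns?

Take off 192 px of margins, leaving 2384 px.
Subtracting 15 column gaps of 32 leaves 1904 for 16 columns, so c = 119 px.
11-column span = 11·119 + 10·32 = 1629 px.

1629 px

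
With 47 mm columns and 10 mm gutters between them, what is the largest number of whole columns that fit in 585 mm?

10 columns: 10·47 + 9·10 = 560 mm ≤ 585.
11 columns: 617 mm > 585. So 10.

10 columns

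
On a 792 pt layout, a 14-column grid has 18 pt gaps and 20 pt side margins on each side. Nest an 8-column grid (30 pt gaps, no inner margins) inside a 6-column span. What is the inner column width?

12.75 pt

Outer content = 792 − 2·20 = 752 pt.
752 − 13·18 = 518; ÷14 gives c = 37 pt.
Span of 6: 6·37 + 5·18 = 222 + 90 = 312 pt.
Subtracting 7 gaps of 30 leaves 102 for 8 columns, so d = 12.75 pt.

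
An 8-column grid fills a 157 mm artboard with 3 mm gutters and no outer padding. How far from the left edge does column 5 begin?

80 mm

Subtracting 7 gutters of 3 leaves 136 for 8 columns, so c = 17 mm.
No margin, so column 5 starts at 4·(column + gutter) = 4·20 = 80 mm.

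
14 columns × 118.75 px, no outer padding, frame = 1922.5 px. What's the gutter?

20 px

Columns use 1662.5 px, leaving 260 px across 13 gutters = 20 px each.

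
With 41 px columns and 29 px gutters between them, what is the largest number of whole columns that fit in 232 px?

3 columns

k columns need k·41 + (k−1)·29 = k·70 − 29.
k·70 − 29 ≤ 232 → k ≤ 261 / 70 ≈ 3.73, so k = 3.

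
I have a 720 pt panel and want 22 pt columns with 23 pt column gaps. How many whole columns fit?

16 columns: 16·22 + 15·23 = 697 pt ≤ 720.
17 columns: 742 pt > 720. So 16.

16 columns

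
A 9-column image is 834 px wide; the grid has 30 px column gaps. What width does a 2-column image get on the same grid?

9c + 8·30 = 834 → 9c = 594 → c = 66 px.
2 columns plus 1 column gap: 132 + 30 = 162 px.

162 px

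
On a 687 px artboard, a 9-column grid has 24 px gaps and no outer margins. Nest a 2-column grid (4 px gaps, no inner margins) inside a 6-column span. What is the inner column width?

223 px

9 columns + 8 gaps: 9c + 8·24 = 687.
9c = 687 − 192 = 495, so c = 55 px.
6-column span = 6·55 + 5·24 = 450 px.
Subtracting 1 gap of 4 leaves 446 for 2 columns, so d = 223 px.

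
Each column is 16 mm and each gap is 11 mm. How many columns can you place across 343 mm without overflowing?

13 columns

k columns need k·16 + (k−1)·11 = k·27 − 11.
k·27 − 11 ≤ 343 → k ≤ 354 / 27 ≈ 13.11, so k = 13.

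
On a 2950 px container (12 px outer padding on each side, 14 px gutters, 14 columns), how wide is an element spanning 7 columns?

1456 px

Take off 24 px of margins, leaving 2926 px.
14 columns + 13 gutters: 14c + 13·14 = 2926.
14c = 2926 − 182 = 2744, so c = 196 px.
Span of 7: 7·196 + 6·14 = 1372 + 84 = 1456 px.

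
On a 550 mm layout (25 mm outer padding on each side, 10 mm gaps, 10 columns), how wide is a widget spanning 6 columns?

Content width = 550 − 2·25 = 500 mm.
500 − 9·10 = 410; ÷10 gives c = 41 mm.
6 columns plus 5 gaps: 246 + 50 = 296 mm.

296 mm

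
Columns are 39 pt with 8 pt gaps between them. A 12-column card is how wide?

556 pt

Span of 12: 12·39 + 11·8 = 468 + 88 = 556 pt.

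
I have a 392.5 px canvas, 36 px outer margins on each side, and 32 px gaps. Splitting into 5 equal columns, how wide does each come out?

38.5 px

Inside the margins: 392.5 − 72 = 320.5 px.
5 columns + 4 gaps: 5c + 4·32 = 320.5.
5c = 320.5 − 128 = 192.5, so c = 38.5 px.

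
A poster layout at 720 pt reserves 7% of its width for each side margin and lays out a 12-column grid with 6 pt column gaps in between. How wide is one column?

Each margin = 7% of 720 = 50.4 pt; content = 720 − 2·50.4 = 619.2 pt.
Subtracting 11 column gaps of 6 leaves 553.2 for 12 columns, so c = 46.1 pt.

46.1 pt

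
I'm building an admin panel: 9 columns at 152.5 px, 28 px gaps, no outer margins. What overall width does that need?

1596.5 px

Summing: 1372.5 + 224 = 1596.5 px.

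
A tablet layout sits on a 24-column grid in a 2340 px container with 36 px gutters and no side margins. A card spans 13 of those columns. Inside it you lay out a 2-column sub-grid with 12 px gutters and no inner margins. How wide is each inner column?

24 columns + 23 gutters: 24c + 23·36 = 2340.
24c = 2340 − 828 = 1512, so c = 63 px.
Span of 13: 13·63 + 12·36 = 819 + 432 = 1251 px.
1251 − 1·12 = 1239; ÷2 gives d = 619.5 px.

619.5 px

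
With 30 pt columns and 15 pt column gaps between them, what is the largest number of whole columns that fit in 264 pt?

6 columns

k columns need k·30 + (k−1)·15 = k·45 − 15.
k·45 − 15 ≤ 264 → k ≤ 279 / 45 ≈ 6.20, so k = 6.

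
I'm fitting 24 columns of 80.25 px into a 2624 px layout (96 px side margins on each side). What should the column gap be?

22 px

Take off 192 px of margins, leaving 2432 px.
24·80.25 + 23g = 2432 → 23g = 506 → g = 22 px.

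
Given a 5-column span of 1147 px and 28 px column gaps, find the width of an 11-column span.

2557 px

5 columns + 4 column gaps: 5c + 4·28 = 1147.
5c = 1147 − 112 = 1035, so c = 207 px.
Span of 11: 11·207 + 10·28 = 2277 + 280 = 2557 px.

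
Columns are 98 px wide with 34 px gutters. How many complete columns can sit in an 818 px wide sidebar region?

Each extra column adds 98 + 34 = 132 px.
(818 + 34) / 132 = 6.45, so 6 columns fit.

6 columns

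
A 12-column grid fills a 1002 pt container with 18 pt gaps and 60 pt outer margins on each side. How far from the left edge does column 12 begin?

Content = 1002 − 2·60 = 882 pt.
Subtracting 11 gaps of 18 leaves 684 for 12 columns, so c = 57 pt.
Each column+gutter stride is 75 pt; 11 of them past the 60 pt margin is 60 + 825 = 885 pt.

885 pt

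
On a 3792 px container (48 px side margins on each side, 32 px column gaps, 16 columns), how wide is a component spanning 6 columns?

Take off 96 px of margins, leaving 3696 px.
3696 − 15·32 = 3216; ÷16 gives c = 201 px.
6-column span = 6·201 + 5·32 = 1366 px.

1366 px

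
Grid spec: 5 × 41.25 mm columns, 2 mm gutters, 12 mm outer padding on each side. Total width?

238.25 mm

Total width: 2·12 + 5·41.25 + 4·2 = 238.25 mm.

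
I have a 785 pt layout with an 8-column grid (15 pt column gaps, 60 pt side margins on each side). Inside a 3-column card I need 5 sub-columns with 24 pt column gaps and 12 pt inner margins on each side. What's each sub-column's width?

Outer content = 785 − 2·60 = 665 pt.
8 columns + 7 column gaps: 8c + 7·15 = 665.
8c = 665 − 105 = 560, so c = 70 pt.
3-column span = 3·70 + 2·15 = 240 pt.
Inner content = 240 − 2·12 = 216 pt.
5 columns + 4 column gaps: 5d + 4·24 = 216.
5d = 216 − 96 = 120, so d = 24 pt.

24 pt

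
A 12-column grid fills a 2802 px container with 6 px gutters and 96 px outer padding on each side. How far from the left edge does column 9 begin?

Inside the margins: 2802 − 192 = 2610 px.
12c + 11·6 = 2610 → 12c = 2544 → c = 212 px.
Each column+gutter stride is 218 px; 8 of them past the 96 px margin is 96 + 1744 = 1840 px.

1840 px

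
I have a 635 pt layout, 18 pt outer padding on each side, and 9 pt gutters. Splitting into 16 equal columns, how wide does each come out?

29 pt

Take off 36 pt of margins, leaving 599 pt.
Subtracting 15 gutters of 9 leaves 464 for 16 columns, so c = 29 pt.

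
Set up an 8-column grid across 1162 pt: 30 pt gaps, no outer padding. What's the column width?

119 pt

8c + 7·30 = 1162 → 8c = 952 → c = 119 pt.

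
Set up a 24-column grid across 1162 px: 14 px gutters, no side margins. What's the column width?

Subtracting 23 gutters of 14 leaves 840 for 24 columns, so c = 35 px.

35 px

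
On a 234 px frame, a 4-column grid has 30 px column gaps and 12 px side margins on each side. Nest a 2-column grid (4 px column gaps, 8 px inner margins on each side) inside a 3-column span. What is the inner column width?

65 px

Take off 24 px of margins, leaving 210 px.
210 − 3·30 = 120; ÷4 gives c = 30 px.
Span of 3: 3·30 + 2·30 = 90 + 60 = 150 px.
Inner content = 150 − 2·8 = 134 px.
Subtracting 1 column gap of 4 leaves 130 for 2 columns, so d = 65 px.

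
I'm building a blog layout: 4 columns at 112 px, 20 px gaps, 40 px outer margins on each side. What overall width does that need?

588 px

Frame = 2·40 + 4·112 + 3·20 = 80 + 448 + 60 = 588 px.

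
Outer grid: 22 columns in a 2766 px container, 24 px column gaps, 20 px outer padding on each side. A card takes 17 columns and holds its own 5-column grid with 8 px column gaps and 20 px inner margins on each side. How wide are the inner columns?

Outer content = 2766 − 2·20 = 2726 px.
Subtracting 21 column gaps of 24 leaves 2222 for 22 columns, so c = 101 px.
17 columns plus 16 column gaps: 1717 + 384 = 2101 px.
Inner content = 2101 − 2·20 = 2061 px.
5d + 4·8 = 2061 → 5d = 2029 → d = 405.8 px.

405.8 px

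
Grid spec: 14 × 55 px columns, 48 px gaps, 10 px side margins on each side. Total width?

Adding margins, columns and gutters: 20 + 770 + 624 = 1414 px.

1414 px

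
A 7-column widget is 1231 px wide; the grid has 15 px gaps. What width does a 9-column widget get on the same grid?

7 columns + 6 gaps: 7c + 6·15 = 1231.
7c = 1231 − 90 = 1141, so c = 163 px.
9 columns plus 8 gaps: 1467 + 120 = 1587 px.

1587 px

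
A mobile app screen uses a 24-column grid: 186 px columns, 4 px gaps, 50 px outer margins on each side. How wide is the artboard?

4656 px

Artboard = 2·50 + 24·186 + 23·4 = 100 + 4464 + 92 = 4656 px.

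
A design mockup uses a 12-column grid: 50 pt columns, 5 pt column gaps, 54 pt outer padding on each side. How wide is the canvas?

763 pt

Total width: 2·54 + 12·50 + 11·5 = 763 pt.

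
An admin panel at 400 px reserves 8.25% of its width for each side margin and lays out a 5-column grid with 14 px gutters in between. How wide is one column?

55.6 px

400 × (1 − 2·8.25%) = 400 × 83.5% = 334 px for the columns.
334 − 4·14 = 278; ÷5 gives c = 55.6 px.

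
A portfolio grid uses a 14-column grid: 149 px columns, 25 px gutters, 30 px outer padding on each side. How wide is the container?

2471 px

Total width: 2·30 + 14·149 + 13·25 = 2471 px.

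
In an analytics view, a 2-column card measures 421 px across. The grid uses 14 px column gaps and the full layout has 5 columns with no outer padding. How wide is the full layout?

1073.5 px

Subtracting 1 column gap of 14 leaves 407 for 2 columns, so c = 203.5 px.
Summing: 1017.5 + 56 = 1073.5 px.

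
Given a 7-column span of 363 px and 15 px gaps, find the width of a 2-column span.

93 px

7c + 6·15 = 363 → 7c = 273 → c = 39 px.
2 columns plus 1 gap: 78 + 15 = 93 px.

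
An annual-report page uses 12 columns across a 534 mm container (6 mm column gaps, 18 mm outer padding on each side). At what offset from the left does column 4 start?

Inside the margins: 534 − 36 = 498 mm.
498 − 11·6 = 432; ÷12 gives c = 36 mm.
Each column+gutter stride is 42 mm; 3 of them past the 18 mm margin is 18 + 126 = 144 mm.

144 mm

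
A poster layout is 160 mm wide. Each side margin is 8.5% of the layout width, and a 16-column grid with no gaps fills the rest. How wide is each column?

8.3 mm

Each margin = 8.5% of 160 = 13.6 mm; content = 160 − 2·13.6 = 132.8 mm.
132.8 / 16 = 8.3 mm per column.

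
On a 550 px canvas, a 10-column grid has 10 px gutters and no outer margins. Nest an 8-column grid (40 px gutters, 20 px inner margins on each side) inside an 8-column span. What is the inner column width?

Subtracting 9 gutters of 10 leaves 460 for 10 columns, so c = 46 px.
Span of 8: 8·46 + 7·10 = 368 + 70 = 438 px.
Inner content = 438 − 2·20 = 398 px.
8d + 7·40 = 398 → 8d = 118 → d = 14.75 px.

14.75 px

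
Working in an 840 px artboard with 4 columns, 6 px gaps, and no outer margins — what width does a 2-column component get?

4c + 3·6 = 840 → 4c = 822 → c = 205.5 px.
Span of 2: 2·205.5 + 1·6 = 411 + 6 = 417 px.

417 px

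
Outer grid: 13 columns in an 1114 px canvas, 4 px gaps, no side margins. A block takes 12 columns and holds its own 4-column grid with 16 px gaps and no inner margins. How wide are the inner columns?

245 px

1114 − 12·4 = 1066; ÷13 gives c = 82 px.
12 columns plus 11 gaps: 984 + 44 = 1028 px.
Subtracting 3 gaps of 16 leaves 980 for 4 columns, so d = 245 px.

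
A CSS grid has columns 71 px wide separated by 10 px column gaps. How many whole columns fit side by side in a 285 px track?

k columns need k·71 + (k−1)·10 = k·81 − 10.
k·81 − 10 ≤ 285 → k ≤ 295 / 81 ≈ 3.64, so k = 3.

3 columns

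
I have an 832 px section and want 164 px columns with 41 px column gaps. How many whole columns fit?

Each extra column adds 164 + 41 = 205 px.
(832 + 41) / 205 = 4.26, so 4 columns fit.

4 columns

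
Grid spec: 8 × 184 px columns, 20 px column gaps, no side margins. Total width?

1612 px

Frame = 8·184 + 7·20 = 1472 + 140 = 1612 px.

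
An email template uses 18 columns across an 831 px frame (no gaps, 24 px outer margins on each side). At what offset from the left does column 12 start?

502.5 px

Inside the margins: 831 − 48 = 783 px.
18c = 783 → c = 43.5 px.
Each column+gutter stride is 43.5 px; 11 of them past the 24 px margin is 24 + 478.5 = 502.5 px.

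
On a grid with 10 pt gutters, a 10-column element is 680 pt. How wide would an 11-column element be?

749 pt

680 − 9·10 = 590; ÷10 gives c = 59 pt.
11 columns plus 10 gutters: 649 + 100 = 749 pt.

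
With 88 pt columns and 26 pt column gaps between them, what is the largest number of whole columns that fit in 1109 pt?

Each extra column adds 88 + 26 = 114 pt.
(1109 + 26) / 114 = 9.96, so 9 columns fit.

9 columns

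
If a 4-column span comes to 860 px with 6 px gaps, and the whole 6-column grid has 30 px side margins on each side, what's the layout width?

1353 px

860 − 3·6 = 842; ÷4 gives c = 210.5 px.
Total width: 2·30 + 6·210.5 + 5·6 = 1353 px.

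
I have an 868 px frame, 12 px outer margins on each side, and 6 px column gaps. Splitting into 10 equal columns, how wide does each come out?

79 px

Inside the margins: 868 − 24 = 844 px.
844 − 9·6 = 790; ÷10 gives c = 79 px.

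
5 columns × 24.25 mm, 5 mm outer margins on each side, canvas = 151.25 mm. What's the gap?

5 mm

Subtract both margins: 151.25 − 2·5 = 141.25 mm.
Columns use 121.25 mm, leaving 20 mm across 4 gaps = 5 mm each.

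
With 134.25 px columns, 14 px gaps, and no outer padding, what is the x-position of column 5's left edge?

593 px

Before column 5: 4 columns + 4 gaps.
Offset = 4·(134.25 + 14) = 4·148.25 = 593 px.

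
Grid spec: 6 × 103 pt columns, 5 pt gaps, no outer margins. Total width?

Total width: 6·103 + 5·5 = 643 pt.

643 pt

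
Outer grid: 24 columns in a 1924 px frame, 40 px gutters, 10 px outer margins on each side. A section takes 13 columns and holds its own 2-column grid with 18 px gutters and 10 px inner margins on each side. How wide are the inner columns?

Outer content = 1924 − 2·10 = 1904 px.
24 columns + 23 gutters: 24c + 23·40 = 1904.
24c = 1904 − 920 = 984, so c = 41 px.
13 columns plus 12 gutters: 533 + 480 = 1013 px.
Inner content = 1013 − 2·10 = 993 px.
Subtracting 1 gutter of 18 leaves 975 for 2 columns, so d = 487.5 px.

487.5 px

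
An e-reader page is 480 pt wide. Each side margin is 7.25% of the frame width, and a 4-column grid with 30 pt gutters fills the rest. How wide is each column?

Margins: 7.25% × 480 = 34.8 pt each, so content = 480 − 69.6 = 410.4 pt.
Subtracting 3 gutters of 30 leaves 320.4 for 4 columns, so c = 80.1 pt.

80.1 pt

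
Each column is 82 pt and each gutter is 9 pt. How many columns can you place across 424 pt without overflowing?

4 columns

4 columns: 4·82 + 3·9 = 355 pt ≤ 424.
5 columns: 446 pt > 424. So 4.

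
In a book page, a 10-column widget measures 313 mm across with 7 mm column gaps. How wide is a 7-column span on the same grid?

217 mm

10 columns + 9 column gaps: 10c + 9·7 = 313.
10c = 313 − 63 = 250, so c = 25 mm.
7 columns plus 6 column gaps: 175 + 42 = 217 mm.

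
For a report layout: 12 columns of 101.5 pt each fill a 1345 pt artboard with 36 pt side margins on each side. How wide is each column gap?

Inside the margins: 1345 − 72 = 1273 pt.
12·101.5 + 11g = 1273 → 11g = 55 → g = 5 pt.

5 pt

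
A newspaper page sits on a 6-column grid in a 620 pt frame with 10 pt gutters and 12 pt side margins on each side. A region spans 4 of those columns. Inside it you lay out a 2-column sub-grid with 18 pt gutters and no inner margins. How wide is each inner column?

Outer content = 620 − 2·12 = 596 pt.
6c + 5·10 = 596 → 6c = 546 → c = 91 pt.
4-column span = 4·91 + 3·10 = 394 pt.
2d + 1·18 = 394 → 2d = 376 → d = 188 pt.

188 pt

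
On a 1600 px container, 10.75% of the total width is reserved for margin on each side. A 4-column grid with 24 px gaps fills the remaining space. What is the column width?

Each margin = 10.75% of 1600 = 172 px; content = 1600 − 2·172 = 1256 px.
4 columns + 3 gaps: 4c + 3·24 = 1256.
4c = 1256 − 72 = 1184, so c = 296 px.

296 px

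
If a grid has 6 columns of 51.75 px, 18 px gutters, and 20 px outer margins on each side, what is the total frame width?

Total width: 2·20 + 6·51.75 + 5·18 = 440.5 px.

440.5 px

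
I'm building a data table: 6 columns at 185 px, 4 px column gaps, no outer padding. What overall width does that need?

Layout = 6·185 + 5·4 = 1110 + 20 = 1130 px.

1130 px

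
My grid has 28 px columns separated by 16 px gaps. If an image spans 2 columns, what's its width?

72 px

Span of 2: 2·28 + 1·16 = 56 + 16 = 72 px.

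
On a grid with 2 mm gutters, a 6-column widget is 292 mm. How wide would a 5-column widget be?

6 columns + 5 gutters: 6c + 5·2 = 292.
6c = 292 − 10 = 282, so c = 47 mm.
5 columns plus 4 gutters: 235 + 8 = 243 mm.

243 mm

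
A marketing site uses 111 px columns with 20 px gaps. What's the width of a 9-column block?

9 columns plus 8 gaps: 999 + 160 = 1159 px.

1159 px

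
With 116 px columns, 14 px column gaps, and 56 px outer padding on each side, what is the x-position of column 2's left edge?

Each column+gutter stride is 130 px; 1 of them past the 56 px margin is 56 + 130 = 186 px.

186 px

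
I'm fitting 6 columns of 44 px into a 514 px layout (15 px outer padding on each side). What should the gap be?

Subtract both margins: 514 − 2·15 = 484 px.
Columns use 264 px, leaving 220 px across 5 gaps = 44 px each.

44 px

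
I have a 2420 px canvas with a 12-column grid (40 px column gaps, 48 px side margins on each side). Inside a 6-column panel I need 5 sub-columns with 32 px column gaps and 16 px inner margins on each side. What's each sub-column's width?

196.4 px

Take off 96 px of margins, leaving 2324 px.
12c + 11·40 = 2324 → 12c = 1884 → c = 157 px.
6-column span = 6·157 + 5·40 = 1142 px.
Inner content = 1142 − 2·16 = 1110 px.
Subtracting 4 column gaps of 32 leaves 982 for 5 columns, so d = 196.4 px.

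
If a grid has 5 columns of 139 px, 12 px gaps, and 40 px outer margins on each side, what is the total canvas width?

823 px

Adding margins, columns and gutters: 80 + 695 + 48 = 823 px.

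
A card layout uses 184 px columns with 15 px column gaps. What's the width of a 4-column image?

781 px

Span of 4: 4·184 + 3·15 = 736 + 45 = 781 px.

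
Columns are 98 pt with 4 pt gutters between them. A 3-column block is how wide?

Span of 3: 3·98 + 2·4 = 294 + 8 = 302 pt.

302 pt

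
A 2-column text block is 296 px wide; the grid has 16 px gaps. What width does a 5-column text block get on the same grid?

2c + 1·16 = 296 → 2c = 280 → c = 140 px.
Span of 5: 5·140 + 4·16 = 700 + 64 = 764 px.

764 px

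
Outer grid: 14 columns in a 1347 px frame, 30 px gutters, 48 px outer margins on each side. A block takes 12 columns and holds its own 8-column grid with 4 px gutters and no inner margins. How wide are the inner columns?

Outer content = 1347 − 2·48 = 1251 px.
14c + 13·30 = 1251 → 14c = 861 → c = 61.5 px.
12 columns plus 11 gutters: 738 + 330 = 1068 px.
8d + 7·4 = 1068 → 8d = 1040 → d = 130 px.

130 px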